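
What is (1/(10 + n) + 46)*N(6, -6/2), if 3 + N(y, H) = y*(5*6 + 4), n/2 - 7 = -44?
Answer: 591543/64 ≈ 9242.9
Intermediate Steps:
n = -74 (n = 14 + 2*(-44) = 14 - 88 = -74)
N(y, H) = -3 + 34*y (N(y, H) = -3 + y*(5*6 + 4) = -3 + y*(30 + 4) = -3 + y*34 = -3 + 34*y)
(1/(10 + n) + 46)*N(6, -6/2) = (1/(10 - 74) + 46)*(-3 + 34*6) = (1/(-64) + 46)*(-3 + 204) = (-1/64 + 46)*201 = (2943/64)*201 = 591543/64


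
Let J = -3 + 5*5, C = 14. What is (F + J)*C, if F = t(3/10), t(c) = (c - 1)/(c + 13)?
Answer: 5838/19 ≈ 307.26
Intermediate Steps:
J = 22 (J = -3 + 25 = 22)
t(c) = (-1 + c)/(13 + c)
F = -1/19 (F = (-1 + 3/10)/(13 + 3/10) = -7/10/(133/10) = (10/133)*(-7/10) = -1/19 ≈ -0.052632)
(F + J)*C = (-1/19 + 22)*14 = (417/19)*14 = 5838/19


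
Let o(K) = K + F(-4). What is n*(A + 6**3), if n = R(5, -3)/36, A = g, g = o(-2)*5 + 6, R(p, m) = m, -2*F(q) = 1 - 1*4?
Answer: -439/24 ≈ -18.292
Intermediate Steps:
F(q) = 3/2 (F(q) = -(1 - 1*4)/2 = -(1 - 4)/2 = -1/2*(-3) = 3/2)
o(K) = 3/2 + K (o(K) = K + 3/2 = 3/2 + K)
g = 7/2 (g = (3/2 - 2)*5 + 6 = -1/2*5 + 6 = -5/2 + 6 = 7/2 ≈ 3.5000)
A = 7/2 ≈ 3.5000
n = -1/12 (n = -3/36 = -3*1/36 = -1/12 ≈ -0.083333)
n*(A + 6**3) = -(7/2 + 6**3)/12 = -(7/2 + 216)/12 = -1/12*439/2 = -439/24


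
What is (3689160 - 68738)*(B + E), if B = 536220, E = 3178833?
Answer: 13450059612366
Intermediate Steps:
(3689160 - 68738)*(B + E) = (3689160 - 68738)*(536220 + 3178833) = 3620422*3715053 = 13450059612366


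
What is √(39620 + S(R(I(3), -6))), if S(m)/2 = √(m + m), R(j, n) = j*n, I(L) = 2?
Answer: 2*√(9905 + I*√6) ≈ 199.05 + 0.024612*I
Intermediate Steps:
S(m) = 2*√2*√m (S(m) = 2*√(m + m) = 2*√(2*m) = 2*(√2*√m) = 2*√2*√m)
√(39620 + S(R(I(3), -6))) = √(39620 + 2*√2*√(2*(-6))) = √(39620 + 2*√2*√(-12)) = √(39620 + 2*√2*(2*I*√3)) = √(39620 + 4*I*√6)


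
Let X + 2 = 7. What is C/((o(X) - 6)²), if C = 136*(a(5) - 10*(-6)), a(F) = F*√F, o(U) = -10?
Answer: 255/8 + 85*√5/32 ≈ 37.815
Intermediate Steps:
X = 5 (X = -2 + 7 = 5)
a(F) = F^(3/2)
C = 8160 + 680*√5 (C = 136*(5^(3/2) - 10*(-6)) = 136*(5*√5 + 60) = 136*(60 + 5*√5) = 8160 + 680*√5 ≈ 9680.5)
C/((o(X) - 6)²) = (8160 + 680*√5)/((-10 - 6)²) = (8160 + 680*√5)/((-16)²) = (8160 + 680*√5)/256 = (8160 + 680*√5)*(1/256) = 255/8 + 85*√5/32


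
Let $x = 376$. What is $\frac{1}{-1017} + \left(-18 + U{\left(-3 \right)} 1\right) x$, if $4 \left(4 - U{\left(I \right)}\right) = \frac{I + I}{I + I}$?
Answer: $- \frac{5449087}{1017} \approx -5358.0$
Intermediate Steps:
$U{\left(I \right)} = \frac{15}{4}$ ($U{\left(I \right)} = 4 - \frac{\left(I + I\right) \frac{1}{I + I}}{4} = 4 - \frac{2 I \frac{1}{2 I}}{4} = 4 - \frac{1}{4} = \frac{15}{4}$)
$\frac{1}{-1017} + \left(-18 + U{\left(-3 \right)} 1\right) x = \frac{1}{-1017} + \left(-18 + \frac{15}{4} \cdot 1\right) 376 = - \frac{1}{1017} + \left(-18 + \frac{15}{4}\right) 376 = - \frac{1}{1017} - 5358 = - \frac{5449087}{1017}$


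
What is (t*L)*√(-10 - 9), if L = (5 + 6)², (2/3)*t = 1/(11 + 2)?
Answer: 363*I*√19/26 ≈ 60.857*I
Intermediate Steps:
t = 3/26 (t = 3/(2*(11 + 2)) = (3/2)/13 = (3/2)*(1/13) = 3/26 ≈ 0.11538)
L = 121 (L = 11² = 121)
(t*L)*√(-10 - 9) = ((3/26)*121)*√(-10 - 9) = 363*√(-19)/26 = 363*(I*√19)/26 = 363*I*√19/26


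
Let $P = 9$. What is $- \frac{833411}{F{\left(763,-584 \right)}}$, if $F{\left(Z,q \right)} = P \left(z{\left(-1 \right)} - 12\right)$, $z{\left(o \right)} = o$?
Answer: $\frac{833411}{117} \approx 7123.2$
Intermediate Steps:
$F{\left(Z,q \right)} = -117$ ($F{\left(Z,q \right)} = 9 \left(-1 - 12\right) = 9 \left(-13\right) = -117$)
$- \frac{833411}{F{\left(763,-584 \right)}} = - \frac{833411}{-117} = \left(-833411\right) \left(- \frac{1}{117}\right) = \frac{833411}{117}$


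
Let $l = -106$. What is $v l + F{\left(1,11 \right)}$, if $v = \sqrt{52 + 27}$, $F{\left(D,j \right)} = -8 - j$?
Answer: $-19 - 106 \sqrt{79} \approx -961.15$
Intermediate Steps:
$v = \sqrt{79} \approx 8.8882$
$v l + F{\left(1,11 \right)} = \sqrt{79} \left(-106\right) - 19 = - 106 \sqrt{79} - 19 = -19 - 106 \sqrt{79}$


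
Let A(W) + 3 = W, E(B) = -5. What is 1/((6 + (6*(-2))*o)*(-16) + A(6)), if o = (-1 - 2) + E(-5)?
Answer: -1/1629 ≈ -0.00061387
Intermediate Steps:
A(W) = -3 + W
o = -8 (o = (-1 - 2) - 5 = -3 - 5 = -8)
1/((6 + (6*(-2))*o)*(-16) + A(6)) = 1/((6 + (6*(-2))*(-8))*(-16) + (-3 + 6)) = 1/((6 - 12*(-8))*(-16) + 3) = 1/((6 + 96)*(-16) + 3) = 1/(102*(-16) + 3) = 1/(-1632 + 3) = 1/(-1629) = -1/1629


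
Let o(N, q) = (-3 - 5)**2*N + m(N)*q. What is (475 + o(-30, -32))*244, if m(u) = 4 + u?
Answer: -149572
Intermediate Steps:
o(N, q) = 64*N + q*(4 + N) (o(N, q) = (-3 - 5)**2*N + (4 + N)*q = (-8)**2*N + q*(4 + N) = 64*N + q*(4 + N))
(475 + o(-30, -32))*244 = (475 + (64*(-30) - 32*(4 - 30)))*244 = (475 + (-1920 - 32*(-26)))*244 = (475 + (-1920 + 832))*244 = (475 - 1088)*244 = -613*244 = -149572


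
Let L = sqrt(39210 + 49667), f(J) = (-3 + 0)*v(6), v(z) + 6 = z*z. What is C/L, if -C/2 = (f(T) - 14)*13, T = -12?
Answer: 2704*sqrt(88877)/88877 ≈ 9.0701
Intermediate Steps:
v(z) = -6 + z**2 (v(z) = -6 + z*z = -6 + z**2)
f(J) = -90 (f(J) = (-3 + 0)*(-6 + 6**2) = -3*(-6 + 36) = -3*30 = -90)
C = 2704 (C = -2*(-90 - 14)*13 = -(-208)*13 = -2*(-1352) = 2704)
L = sqrt(88877) ≈ 298.12
C/L = 2704/(sqrt(88877)) = 2704*(sqrt(88877)/88877) = 2704*sqrt(88877)/88877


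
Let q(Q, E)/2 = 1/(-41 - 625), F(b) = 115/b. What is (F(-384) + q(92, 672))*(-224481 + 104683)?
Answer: 772277807/21312 ≈ 36237.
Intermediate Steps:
q(Q, E) = -1/333 (q(Q, E) = 2/(-41 - 625) = 2/(-666) = 2*(-1/666) = -1/333)
(F(-384) + q(92, 672))*(-224481 + 104683) = (115/(-384) - 1/333)*(-224481 + 104683) = (115*(-1/384) - 1/333)*(-119798) = (-115/384 - 1/333)*(-119798) = -12893/42624*(-119798) = 772277807/21312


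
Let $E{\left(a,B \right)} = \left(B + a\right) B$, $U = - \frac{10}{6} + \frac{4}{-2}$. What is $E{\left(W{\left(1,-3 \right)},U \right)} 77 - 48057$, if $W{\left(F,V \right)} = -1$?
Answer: $- \frac{420655}{9} \approx -46739.0$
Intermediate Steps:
$U = - \frac{11}{3}$ ($U = \left(-10\right) \frac{1}{6} + 4 \left(- \frac{1}{2}\right) = - \frac{5}{3} - 2 = - \frac{11}{3} \approx -3.6667$)
$E{\left(a,B \right)} = B \left(B + a\right)$
$E{\left(W{\left(1,-3 \right)},U \right)} 77 - 48057 = - \frac{11 \left(- \frac{11}{3} - 1\right)}{3} \cdot 77 - 48057 = \left(- \frac{11}{3}\right) \left(- \frac{14}{3}\right) 77 - 48057 = \frac{154}{9} \cdot 77 - 48057 = \frac{11858}{9} - 48057 = - \frac{420655}{9}$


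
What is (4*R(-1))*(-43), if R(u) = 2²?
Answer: -688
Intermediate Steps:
R(u) = 4
(4*R(-1))*(-43) = (4*4)*(-43) = 16*(-43) = -688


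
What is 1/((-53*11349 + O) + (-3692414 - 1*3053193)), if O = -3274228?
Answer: -1/10621332 ≈ -9.4150e-8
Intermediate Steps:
1/((-53*11349 + O) + (-3692414 - 1*3053193)) = 1/((-53*11349 - 3274228) + (-3692414 - 1*3053193)) = 1/((-601497 - 3274228) + (-3692414 - 3053193)) = 1/(-3875725 - 6745607) = 1/(-10621332) = -1/10621332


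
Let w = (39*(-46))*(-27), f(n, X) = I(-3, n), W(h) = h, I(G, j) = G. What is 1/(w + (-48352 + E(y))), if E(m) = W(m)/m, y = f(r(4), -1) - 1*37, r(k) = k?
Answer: 1/87 ≈ 0.011494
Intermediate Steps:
f(n, X) = -3
y = -40 (y = -3 - 1*37 = -3 - 37 = -40)
E(m) = 1 (E(m) = m/m = 1)
w = 48438 (w = -1794*(-27) = 48438)
1/(w + (-48352 + E(y))) = 1/(48438 + (-48352 + 1)) = 1/(48438 - 48351) = 1/87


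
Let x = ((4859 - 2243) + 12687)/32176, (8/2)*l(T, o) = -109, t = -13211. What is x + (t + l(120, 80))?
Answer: -425938629/32176 ≈ -13238.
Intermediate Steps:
l(T, o) = -109/4 (l(T, o) = (¼)*(-109) = -109/4)
x = 15303/32176 (x = (2616 + 12687)*(1/32176) = 15303*(1/32176) = 15303/32176 ≈ 0.47560)
x + (t + l(120, 80)) = 15303/32176 + (-13211 - 109/4) = 15303/32176 - 52953/4 = -425938629/32176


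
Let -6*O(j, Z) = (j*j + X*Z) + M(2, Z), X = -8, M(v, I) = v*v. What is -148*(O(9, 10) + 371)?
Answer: -164354/3 ≈ -54785.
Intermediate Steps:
M(v, I) = v**2
O(j, Z) = -2/3 - j**2/6 + 4*Z/3 (O(j, Z) = -((j*j - 8*Z) + 2**2)/6 = -((j**2 - 8*Z) + 4)/6 = -(4 + j**2 - 8*Z)/6 = -2/3 - j**2/6 + 4*Z/3)
-148*(O(9, 10) + 371) = -148*((-2/3 - 1/6*9**2 + (4/3)*10) + 371) = -148*((-2/3 - 1/6*81 + 40/3) + 371) = -148*((-2/3 - 27/2 + 40/3) + 371) = -148*(-5/6 + 371) = -148*2221/6 = -164354/3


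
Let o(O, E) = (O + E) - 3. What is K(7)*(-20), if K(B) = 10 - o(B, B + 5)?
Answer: 120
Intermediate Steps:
o(O, E) = -3 + E + O (o(O, E) = (E + O) - 3 = -3 + E + O)
K(B) = 8 - 2*B (K(B) = 10 - (-3 + (B + 5) + B) = 10 - (-3 + (5 + B) + B) = 10 - (2 + 2*B) = 10 + (-2 - 2*B) = 8 - 2*B)
K(7)*(-20) = (8 - 2*7)*(-20) = (8 - 14)*(-20) = -6*(-20) = 120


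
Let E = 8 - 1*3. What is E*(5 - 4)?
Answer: 5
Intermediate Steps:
E = 5 (E = 8 - 3 = 5)
E*(5 - 4) = 5*(5 - 4) = 5*1 = 5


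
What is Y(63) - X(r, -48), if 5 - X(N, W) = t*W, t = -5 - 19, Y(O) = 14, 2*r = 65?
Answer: 1161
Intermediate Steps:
r = 65/2 (r = (½)*65 = 65/2 ≈ 32.500)
t = -24
X(N, W) = 5 + 24*W (X(N, W) = 5 - (-24)*W = 5 + 24*W)
Y(63) - X(r, -48) = 14 - (5 + 24*(-48)) = 14 - (5 - 1152) = 14 - 1*(-1147) = 14 + 1147 = 1161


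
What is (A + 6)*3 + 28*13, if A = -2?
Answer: 376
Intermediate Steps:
(A + 6)*3 + 28*13 = (-2 + 6)*3 + 28*13 = 4*3 + 364 = 12 + 364 = 376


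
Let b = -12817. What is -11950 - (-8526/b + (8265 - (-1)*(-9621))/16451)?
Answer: -359972837432/30121781 ≈ -11951.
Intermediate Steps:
-11950 - (-8526/b + (8265 - (-1)*(-9621))/16451) = -11950 - (-8526/(-12817) + (8265 - (-1)*(-9621))/16451) = -11950 - (-8526*(-1/12817) + (8265 - 1*9621)*(1/16451)) = -11950 - (1218/1831 + (8265 - 9621)*(1/16451)) = -11950 - (1218/1831 - 1356*1/16451) = -11950 - (1218/1831 - 1356/16451) = -11950 - 1*17554482/30121781 = -11950 - 17554482/30121781 = -359972837432/30121781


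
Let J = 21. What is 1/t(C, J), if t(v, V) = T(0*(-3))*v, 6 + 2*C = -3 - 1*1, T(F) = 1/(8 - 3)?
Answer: -1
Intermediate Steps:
T(F) = ⅕ (T(F) = 1/5 = ⅕)
C = -5 (C = -3 + (-3 - 1*1)/2 = -3 + (-3 - 1)/2 = -3 + (½)*(-4) = -3 - 2 = -5)
t(v, V) = v/5
1/t(C, J) = 1/((⅕)*(-5)) = 1/(-1) = -1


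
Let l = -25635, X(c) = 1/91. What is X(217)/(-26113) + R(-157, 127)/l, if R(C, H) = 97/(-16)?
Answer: 230089291/974656235280 ≈ 0.00023607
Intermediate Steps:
X(c) = 1/91
R(C, H) = -97/16 (R(C, H) = 97*(-1/16) = -97/16)
X(217)/(-26113) + R(-157, 127)/l = (1/91)/(-26113) - 97/16/(-25635) = (1/91)*(-1/26113) - 97/16*(-1/25635) = -1/2376283 + 97/410160 = 230089291/974656235280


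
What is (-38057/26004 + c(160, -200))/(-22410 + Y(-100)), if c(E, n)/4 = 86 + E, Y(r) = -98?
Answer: -25549879/585298032 ≈ -0.043653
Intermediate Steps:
c(E, n) = 344 + 4*E (c(E, n) = 4*(86 + E) = 344 + 4*E)
(-38057/26004 + c(160, -200))/(-22410 + Y(-100)) = (-38057/26004 + (344 + 4*160))/(-22410 - 98) = (-38057*1/26004 + (344 + 640))/(-22508) = (-38057/26004 + 984)*(-1/22508) = (25549879/26004)*(-1/22508) = -25549879/585298032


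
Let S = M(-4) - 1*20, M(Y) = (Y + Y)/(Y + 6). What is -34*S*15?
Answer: 12240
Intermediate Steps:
M(Y) = 2*Y/(6 + Y) (M(Y) = (2*Y)/(6 + Y) = 2*Y/(6 + Y))
S = -24 (S = 2*(-4)/(6 - 4) - 1*20 = 2*(-4)/2 - 20 = 2*(-4)*(1/2) - 20 = -4 - 20 = -24)
-34*S*15 = -34*(-24)*15 = 816*15 = 12240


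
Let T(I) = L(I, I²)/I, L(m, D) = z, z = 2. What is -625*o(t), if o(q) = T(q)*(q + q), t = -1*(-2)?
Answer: -2500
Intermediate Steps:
L(m, D) = 2
T(I) = 2/I
t = 2
o(q) = 4 (o(q) = (2/q)*(q + q) = (2/q)*(2*q) = 4)
-625*o(t) = -625*4 = -2500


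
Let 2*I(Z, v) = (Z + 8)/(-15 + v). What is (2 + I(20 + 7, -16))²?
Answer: 7921/3844 ≈ 2.0606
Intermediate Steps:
I(Z, v) = (8 + Z)/(2*(-15 + v)) (I(Z, v) = ((Z + 8)/(-15 + v))/2 = ((8 + Z)/(-15 + v))/2 = (8 + Z)/(2*(-15 + v)))
(2 + I(20 + 7, -16))² = (2 + (8 + (20 + 7))/(2*(-15 - 16)))² = (2 + (½)*(8 + 27)/(-31))² = (2 + (½)*(-1/31)*35)² = (2 - 35/62)² = (89/62)² = 7921/3844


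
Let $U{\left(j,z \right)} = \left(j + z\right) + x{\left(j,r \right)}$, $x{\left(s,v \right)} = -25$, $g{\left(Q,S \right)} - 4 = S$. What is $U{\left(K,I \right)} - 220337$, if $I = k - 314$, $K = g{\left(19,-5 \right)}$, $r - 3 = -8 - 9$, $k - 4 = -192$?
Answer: $-220865$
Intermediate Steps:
$g{\left(Q,S \right)} = 4 + S$
$k = -188$ ($k = 4 - 192 = -188$)
$r = -14$ ($r = 3 - 17 = -14$)
$K = -1$ ($K = 4 - 5 = -1$)
$I = -502$ ($I = -188 - 314 = -502$)
$U{\left(j,z \right)} = -25 + j + z$ ($U{\left(j,z \right)} = \left(j + z\right) - 25 = -25 + j + z$)
$U{\left(K,I \right)} - 220337 = \left(-25 - 1 - 502\right) - 220337 = -528 - 220337 = -220865$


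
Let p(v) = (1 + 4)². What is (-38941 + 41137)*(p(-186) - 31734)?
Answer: -69632964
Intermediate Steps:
p(v) = 25 (p(v) = 5² = 25)
(-38941 + 41137)*(p(-186) - 31734) = (-38941 + 41137)*(25 - 31734) = 2196*(-31709) = -69632964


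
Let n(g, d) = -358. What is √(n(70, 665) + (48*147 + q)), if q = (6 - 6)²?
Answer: √6698 ≈ 81.841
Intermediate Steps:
q = 0 (q = 0² = 0)
√(n(70, 665) + (48*147 + q)) = √(-358 + (48*147 + 0)) = √(-358 + (7056 + 0)) = √(-358 + 7056) = √6698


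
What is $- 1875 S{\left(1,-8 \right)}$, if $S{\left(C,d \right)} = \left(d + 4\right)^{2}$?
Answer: $-30000$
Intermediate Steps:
$S{\left(C,d \right)} = \left(4 + d\right)^{2}$
$- 1875 S{\left(1,-8 \right)} = - 1875 \left(4 - 8\right)^{2} = - 1875 \left(-4\right)^{2} = \left(-1875\right) 16 = -30000$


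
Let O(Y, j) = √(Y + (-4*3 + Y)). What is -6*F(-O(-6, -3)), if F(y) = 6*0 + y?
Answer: 12*I*√6 ≈ 29.394*I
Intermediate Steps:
O(Y, j) = √(-12 + 2*Y) (O(Y, j) = √(Y + (-12 + Y)) = √(-12 + 2*Y))
F(y) = y (F(y) = 0 + y = y)
-6*F(-O(-6, -3)) = -(-6)*√(-12 + 2*(-6)) = -(-6)*√(-12 - 12) = -(-6)*√(-24) = -(-6)*2*I*√6 = -(-12)*I*√6 = 12*I*√6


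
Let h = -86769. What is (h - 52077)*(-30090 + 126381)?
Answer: -13369620186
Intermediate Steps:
(h - 52077)*(-30090 + 126381) = (-86769 - 52077)*(-30090 + 126381) = -138846*96291 = -13369620186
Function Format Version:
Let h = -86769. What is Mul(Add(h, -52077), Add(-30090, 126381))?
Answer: -13369620186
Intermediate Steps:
Mul(Add(h, -52077), Add(-30090, 126381)) = Mul(Add(-86769, -52077), Add(-30090, 126381)) = Mul(-138846, 96291) = -13369620186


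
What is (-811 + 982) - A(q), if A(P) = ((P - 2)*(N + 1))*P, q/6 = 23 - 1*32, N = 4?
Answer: -14949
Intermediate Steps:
q = -54 (q = 6*(23 - 1*32) = 6*(23 - 32) = 6*(-9) = -54)
A(P) = P*(-10 + 5*P) (A(P) = ((P - 2)*(4 + 1))*P = ((-2 + P)*5)*P = (-10 + 5*P)*P = P*(-10 + 5*P))
(-811 + 982) - A(q) = (-811 + 982) - 5*(-54)*(-2 - 54) = 171 - 5*(-54)*(-56) = 171 - 1*15120 = 171 - 15120 = -14949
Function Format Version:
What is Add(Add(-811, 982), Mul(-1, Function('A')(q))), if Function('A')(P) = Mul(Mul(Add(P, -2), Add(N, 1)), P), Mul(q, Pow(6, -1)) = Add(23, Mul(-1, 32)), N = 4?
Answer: -14949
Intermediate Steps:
q = -54 (q = Mul(6, Add(23, Mul(-1, 32))) = Mul(6, Add(23, -32)) = Mul(6, -9) = -54)
Function('A')(P) = Mul(P, Add(-10, Mul(5, P))) (Function('A')(P) = Mul(Mul(Add(P, -2), Add(4, 1)), P) = Mul(Mul(Add(-2, P), 5), P) = Mul(Add(-10, Mul(5, P)), P) = Mul(P, Add(-10, Mul(5, P))))
Add(Add(-811, 982), Mul(-1, Function('A')(q))) = Add(Add(-811, 982), Mul(-1, Mul(5, -54, Add(-2, -54)))) = Add(171, Mul(-1, Mul(5, -54, -56))) = Add(171, Mul(-1, 15120)) = Add(171, -15120) = -14949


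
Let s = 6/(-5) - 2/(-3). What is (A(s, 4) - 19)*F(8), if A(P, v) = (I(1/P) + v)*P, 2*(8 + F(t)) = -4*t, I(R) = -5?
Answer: 2216/5 ≈ 443.20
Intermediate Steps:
s = -8/15 (s = 6*(-⅕) - 2*(-⅓) = -6/5 + ⅔ = -8/15 ≈ -0.53333)
F(t) = -8 - 2*t (F(t) = -8 + (-4*t)/2 = -8 - 2*t)
A(P, v) = P*(-5 + v) (A(P, v) = (-5 + v)*P = P*(-5 + v))
(A(s, 4) - 19)*F(8) = (-8*(-5 + 4)/15 - 19)*(-8 - 2*8) = (-8/15*(-1) - 19)*(-8 - 16) = (8/15 - 19)*(-24) = -277/15*(-24) = 2216/5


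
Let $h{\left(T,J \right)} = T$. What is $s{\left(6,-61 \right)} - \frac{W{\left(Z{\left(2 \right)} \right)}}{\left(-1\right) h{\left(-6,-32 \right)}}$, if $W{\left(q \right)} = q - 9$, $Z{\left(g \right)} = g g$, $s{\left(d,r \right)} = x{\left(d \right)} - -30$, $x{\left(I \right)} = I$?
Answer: $\frac{221}{6} \approx 36.833$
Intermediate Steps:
$s{\left(d,r \right)} = 30 + d$ ($s{\left(d,r \right)} = d - -30 = d + 30 = 30 + d$)
$Z{\left(g \right)} = g^{2}$
$W{\left(q \right)} = -9 + q$ ($W{\left(q \right)} = q - 9 = -9 + q$)
$s{\left(6,-61 \right)} - \frac{W{\left(Z{\left(2 \right)} \right)}}{\left(-1\right) h{\left(-6,-32 \right)}} = \left(30 + 6\right) - \frac{-9 + 2^{2}}{\left(-1\right) \left(-6\right)} = 36 - \frac{-9 + 4}{6} = 36 - \left(-5\right) \frac{1}{6} = 36 - - \frac{5}{6} = 36 + \frac{5}{6} = \frac{221}{6}$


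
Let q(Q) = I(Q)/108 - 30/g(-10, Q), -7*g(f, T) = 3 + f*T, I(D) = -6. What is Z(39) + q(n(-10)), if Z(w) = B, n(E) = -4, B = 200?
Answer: 158537/774 ≈ 204.83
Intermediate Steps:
g(f, T) = -3/7 - T*f/7 (g(f, T) = -(3 + f*T)/7 = -(3 + T*f)/7 = -3/7 - T*f/7)
q(Q) = -1/18 - 30/(-3/7 + 10*Q/7) (q(Q) = -6/108 - 30/(-3/7 - ⅐*Q*(-10)) = -6*1/108 - 30/(-3/7 + 10*Q/7) = -1/18 - 30/(-3/7 + 10*Q/7))
Z(w) = 200
Z(39) + q(n(-10)) = 200 + (3777 + 10*(-4))/(18*(3 - 10*(-4))) = 200 + (3777 - 40)/(18*(3 + 40)) = 200 + (1/18)*3737/43 = 200 + (1/18)*(1/43)*3737 = 200 + 3737/774 = 158537/774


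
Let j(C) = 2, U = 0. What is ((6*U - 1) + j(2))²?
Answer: 1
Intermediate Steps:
((6*U - 1) + j(2))² = ((6*0 - 1) + 2)² = ((0 - 1) + 2)² = (-1 + 2)² = 1² = 1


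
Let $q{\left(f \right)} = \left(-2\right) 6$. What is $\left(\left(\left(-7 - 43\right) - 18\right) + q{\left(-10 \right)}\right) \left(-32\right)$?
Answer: $2560$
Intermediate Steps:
$q{\left(f \right)} = -12$
$\left(\left(\left(-7 - 43\right) - 18\right) + q{\left(-10 \right)}\right) \left(-32\right) = \left(\left(\left(-7 - 43\right) - 18\right) - 12\right) \left(-32\right) = \left(\left(-50 - 18\right) - 12\right) \left(-32\right) = \left(-68 - 12\right) \left(-32\right) = \left(-80\right) \left(-32\right) = 2560$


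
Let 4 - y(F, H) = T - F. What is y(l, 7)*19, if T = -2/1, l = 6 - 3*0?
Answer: 228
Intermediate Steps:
l = 6 (l = 6 + 0 = 6)
T = -2 (T = -2*1 = -2)
y(F, H) = 6 + F (y(F, H) = 4 - (-2 - F) = 4 + (2 + F) = 6 + F)
y(l, 7)*19 = (6 + 6)*19 = 12*19 = 228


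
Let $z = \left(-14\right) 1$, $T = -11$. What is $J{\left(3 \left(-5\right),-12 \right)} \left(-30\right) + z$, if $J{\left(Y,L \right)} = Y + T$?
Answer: $766$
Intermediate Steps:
$z = -14$
$J{\left(Y,L \right)} = -11 + Y$ ($J{\left(Y,L \right)} = Y - 11 = -11 + Y$)
$J{\left(3 \left(-5\right),-12 \right)} \left(-30\right) + z = \left(-11 + 3 \left(-5\right)\right) \left(-30\right) - 14 = \left(-11 - 15\right) \left(-30\right) - 14 = \left(-26\right) \left(-30\right) - 14 = 780 - 14 = 766$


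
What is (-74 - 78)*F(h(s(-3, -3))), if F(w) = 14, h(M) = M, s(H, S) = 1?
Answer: -2128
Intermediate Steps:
(-74 - 78)*F(h(s(-3, -3))) = (-74 - 78)*14 = -152*14 = -2128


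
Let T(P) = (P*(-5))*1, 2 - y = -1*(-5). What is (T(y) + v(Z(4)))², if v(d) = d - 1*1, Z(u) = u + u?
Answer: 484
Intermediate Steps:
Z(u) = 2*u
y = -3 (y = 2 - (-1)*(-5) = 2 - 1*5 = 2 - 5 = -3)
T(P) = -5*P (T(P) = -5*P*1 = -5*P)
v(d) = -1 + d (v(d) = d - 1 = -1 + d)
(T(y) + v(Z(4)))² = (-5*(-3) + (-1 + 2*4))² = (15 + (-1 + 8))² = (15 + 7)² = 22² = 484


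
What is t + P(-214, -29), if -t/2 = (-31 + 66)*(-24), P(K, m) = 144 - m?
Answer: 1853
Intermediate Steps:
t = 1680 (t = -2*(-31 + 66)*(-24) = -70*(-24) = -2*(-840) = 1680)
t + P(-214, -29) = 1680 + (144 - 1*(-29)) = 1680 + (144 + 29) = 1680 + 173 = 1853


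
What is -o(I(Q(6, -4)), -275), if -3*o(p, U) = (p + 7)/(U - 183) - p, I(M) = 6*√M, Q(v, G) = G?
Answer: -7/1374 - 918*I/229 ≈ -0.0050946 - 4.0087*I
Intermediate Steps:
o(p, U) = p/3 - (7 + p)/(3*(-183 + U)) (o(p, U) = -((p + 7)/(U - 183) - p)/3 = -((7 + p)/(-183 + U) - p)/3 = -(-p + (7 + p)/(-183 + U))/3 = p/3 - (7 + p)/(3*(-183 + U)))
-o(I(Q(6, -4)), -275) = -(-7 - 1104*√(-4) - 1650*√(-4))/(3*(-183 - 275)) = -(-7 - 1104*2*I - 1650*2*I)/(3*(-458)) = -(-1)*(-7 - 2208*I - 3300*I)/(3*458) = -(-1)*(-7 - 5508*I)/(3*458) = -(7/1374 + 918*I/229) = -7/1374 - 918*I/229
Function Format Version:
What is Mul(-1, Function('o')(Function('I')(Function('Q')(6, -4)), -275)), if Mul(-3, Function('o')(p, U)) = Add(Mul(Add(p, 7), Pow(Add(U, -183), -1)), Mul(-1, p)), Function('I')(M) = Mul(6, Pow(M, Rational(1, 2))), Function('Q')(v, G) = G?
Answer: Add(Rational(-7, 1374), Mul(Rational(-918, 229), I)) ≈ Add(-0.0050946, Mul(-4.0087, I))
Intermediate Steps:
Function('o')(p, U) = Add(Mul(Rational(1, 3), p), Mul(Rational(-1, 3), Pow(Add(-183, U), -1), Add(7, p))) (Function('o')(p, U) = Mul(Rational(-1, 3), Add(Mul(Add(p, 7), Pow(Add(U, -183), -1)), Mul(-1, p))) = Mul(Rational(-1, 3), Add(Mul(Add(7, p), Pow(Add(-183, U), -1)), Mul(-1, p))) = Mul(Rational(-1, 3), Add(Mul(Pow(Add(-183, U), -1), Add(7, p)), Mul(-1, p))) = Mul(Rational(-1, 3), Add(Mul(-1, p), Mul(Pow(Add(-183, U), -1), Add(7, p)))) = Add(Mul(Rational(1, 3), p), Mul(Rational(-1, 3), Pow(Add(-183, U), -1), Add(7, p))))
Mul(-1, Function('o')(Function('I')(Function('Q')(6, -4)), -275)) = Mul(-1, Mul(Rational(1, 3), Pow(Add(-183, -275), -1), Add(-7, Mul(-184, Mul(6, Pow(-4, Rational(1, 2)))), Mul(-275, Mul(6, Pow(-4, Rational(1, 2))))))) = Mul(-1, Mul(Rational(1, 3), Pow(-458, -1), Add(-7, Mul(-184, Mul(6, Mul(2, I))), Mul(-275, Mul(6, Mul(2, I)))))) = Mul(-1, Mul(Rational(1, 3), Rational(-1, 458), Add(-7, Mul(-184, Mul(12, I)), Mul(-275, Mul(12, I))))) = Mul(-1, Mul(Rational(1, 3), Rational(-1, 458), Add(-7, Mul(-2208, I), Mul(-3300, I)))) = Mul(-1, Mul(Rational(1, 3), Rational(-1, 458), Add(-7, Mul(-5508, I)))) = Mul(-1, Add(Rational(7, 1374), Mul(Rational(918, 229), I))) = Add(Rational(-7, 1374), Mul(Rational(-918, 229), I))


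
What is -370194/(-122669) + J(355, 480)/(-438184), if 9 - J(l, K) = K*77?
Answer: 166745829915/53751593096 ≈ 3.1022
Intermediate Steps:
J(l, K) = 9 - 77*K (J(l, K) = 9 - K*77 = 9 - 77*K)
-370194/(-122669) + J(355, 480)/(-438184) = -370194/(-122669) + (9 - 77*480)/(-438184) = -370194*(-1/122669) + (9 - 36960)*(-1/438184) = 370194/122669 - 36951*(-1/438184) = 370194/122669 + 36951/438184 = 166745829915/53751593096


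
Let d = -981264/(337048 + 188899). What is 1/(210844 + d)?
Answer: 525947/110891788004 ≈ 4.7429e-6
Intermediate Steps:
d = -981264/525947 ≈ -1.8657
1/(210844 + d) = 1/(210844 - 981264/525947) = 1/(110891788004/525947) = 525947/110891788004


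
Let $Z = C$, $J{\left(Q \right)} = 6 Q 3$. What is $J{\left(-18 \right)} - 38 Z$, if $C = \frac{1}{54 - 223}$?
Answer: $- \frac{54718}{169} \approx -323.78$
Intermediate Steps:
$J{\left(Q \right)} = 18 Q$
$C = - \frac{1}{169}$ ($C = \frac{1}{-169} = - \frac{1}{169} \approx -0.0059172$)
$Z = - \frac{1}{169} \approx -0.0059172$
$J{\left(-18 \right)} - 38 Z = 18 \left(-18\right) - - \frac{38}{169} = -324 + \frac{38}{169} = - \frac{54718}{169}$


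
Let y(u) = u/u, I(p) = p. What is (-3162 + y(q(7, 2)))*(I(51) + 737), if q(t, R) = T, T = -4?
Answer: -2490868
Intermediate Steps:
q(t, R) = -4
y(u) = 1
(-3162 + y(q(7, 2)))*(I(51) + 737) = (-3162 + 1)*(51 + 737) = -3161*788 = -2490868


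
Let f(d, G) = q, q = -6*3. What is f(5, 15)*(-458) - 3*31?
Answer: 8151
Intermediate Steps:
q = -18
f(d, G) = -18
f(5, 15)*(-458) - 3*31 = -18*(-458) - 3*31 = 8244 - 93 = 8151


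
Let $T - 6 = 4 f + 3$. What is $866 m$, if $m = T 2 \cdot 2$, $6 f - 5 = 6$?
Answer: $\frac{169736}{3} \approx 56579.0$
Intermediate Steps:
$f = \frac{11}{6}$ ($f = \frac{5}{6} + \frac{1}{6} \cdot 6 = \frac{5}{6} + 1 = \frac{11}{6} \approx 1.8333$)
$T = \frac{49}{3}$ ($T = 6 + \left(4 \cdot \frac{11}{6} + 3\right) = 6 + \left(\frac{22}{3} + 3\right) = 6 + \frac{31}{3} = \frac{49}{3} \approx 16.333$)
$m = \frac{196}{3}$ ($m = \frac{49}{3} \cdot 2 \cdot 2 = \frac{98}{3} \cdot 2 = \frac{196}{3} \approx 65.333$)
$866 m = 866 \cdot \frac{196}{3} = \frac{169736}{3}$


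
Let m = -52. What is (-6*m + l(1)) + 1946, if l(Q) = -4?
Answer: 2254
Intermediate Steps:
(-6*m + l(1)) + 1946 = (-6*(-52) - 4) + 1946 = (312 - 4) + 1946 = 308 + 1946 = 2254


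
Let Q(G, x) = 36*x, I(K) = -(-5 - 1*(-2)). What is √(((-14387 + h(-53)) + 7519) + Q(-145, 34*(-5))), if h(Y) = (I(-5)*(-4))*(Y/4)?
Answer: I*√12829 ≈ 113.27*I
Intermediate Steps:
I(K) = 3 (I(K) = -(-5 + 2) = -1*(-3) = 3)
h(Y) = -3*Y (h(Y) = (3*(-4))*(Y/4) = -12*Y/4 = -3*Y)
√(((-14387 + h(-53)) + 7519) + Q(-145, 34*(-5))) = √(((-14387 - 3*(-53)) + 7519) + 36*(34*(-5))) = √(((-14387 + 159) + 7519) + 36*(-170)) = √((-14228 + 7519) - 6120) = √(-6709 - 6120) = √(-12829) = I*√12829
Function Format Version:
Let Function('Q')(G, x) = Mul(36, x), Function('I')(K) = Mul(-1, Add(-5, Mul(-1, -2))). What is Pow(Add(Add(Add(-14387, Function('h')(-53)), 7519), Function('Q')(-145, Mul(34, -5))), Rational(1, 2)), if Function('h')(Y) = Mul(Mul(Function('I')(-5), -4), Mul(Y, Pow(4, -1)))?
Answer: Mul(I, Pow(12829, Rational(1, 2))) ≈ Mul(113.27, I)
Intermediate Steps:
Function('I')(K) = 3 (Function('I')(K) = Mul(-1, Add(-5, 2)) = Mul(-1, -3) = 3)
Function('h')(Y) = Mul(-3, Y) (Function('h')(Y) = Mul(Mul(3, -4), Mul(Y, Pow(4, -1))) = Mul(-12, Mul(Y, Rational(1, 4))) = Mul(-12, Mul(Rational(1, 4), Y)) = Mul(-3, Y))
Pow(Add(Add(Add(-14387, Function('h')(-53)), 7519), Function('Q')(-145, Mul(34, -5))), Rational(1, 2)) = Pow(Add(Add(Add(-14387, Mul(-3, -53)), 7519), Mul(36, Mul(34, -5))), Rational(1, 2)) = Pow(Add(Add(Add(-14387, 159), 7519), Mul(36, -170)), Rational(1, 2)) = Pow(Add(Add(-14228, 7519), -6120), Rational(1, 2)) = Pow(Add(-6709, -6120), Rational(1, 2)) = Pow(-12829, Rational(1, 2)) = Mul(I, Pow(12829, Rational(1, 2)))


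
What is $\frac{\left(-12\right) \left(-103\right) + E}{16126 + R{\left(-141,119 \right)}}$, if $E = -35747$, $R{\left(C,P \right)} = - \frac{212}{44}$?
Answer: $- \frac{379621}{177333} \approx -2.1407$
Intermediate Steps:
$R{\left(C,P \right)} = - \frac{53}{11}$ ($R{\left(C,P \right)} = \left(-212\right) \frac{1}{44} = - \frac{53}{11}$)
$\frac{\left(-12\right) \left(-103\right) + E}{16126 + R{\left(-141,119 \right)}} = \frac{\left(-12\right) \left(-103\right) - 35747}{16126 - \frac{53}{11}} = \frac{1236 - 35747}{\frac{177333}{11}} = \left(-34511\right) \frac{11}{177333} = - \frac{379621}{177333}$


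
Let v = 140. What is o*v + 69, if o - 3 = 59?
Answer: 8749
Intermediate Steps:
o = 62 (o = 3 + 59 = 62)
o*v + 69 = 62*140 + 69 = 8680 + 69 = 8749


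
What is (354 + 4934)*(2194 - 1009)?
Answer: 6266280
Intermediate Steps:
(354 + 4934)*(2194 - 1009) = 5288*1185 = 6266280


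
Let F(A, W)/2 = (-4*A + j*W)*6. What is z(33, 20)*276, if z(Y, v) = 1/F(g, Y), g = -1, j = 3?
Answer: 23/103 ≈ 0.22330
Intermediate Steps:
F(A, W) = -48*A + 36*W (F(A, W) = 2*((-4*A + 3*W)*6) = 2*(-24*A + 18*W) = -48*A + 36*W)
z(Y, v) = 1/(48 + 36*Y) (z(Y, v) = 1/(-48*(-1) + 36*Y) = 1/(48 + 36*Y))
z(33, 20)*276 = (1/(12*(4 + 3*33)))*276 = (1/(12*(4 + 99)))*276 = ((1/12)/103)*276 = ((1/12)*(1/103))*276 = (1/1236)*276 = 23/103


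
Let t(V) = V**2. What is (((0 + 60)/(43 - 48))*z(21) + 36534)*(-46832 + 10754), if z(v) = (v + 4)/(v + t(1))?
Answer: -14493398472/11 ≈ -1.3176e+9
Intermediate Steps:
z(v) = (4 + v)/(1 + v) (z(v) = (v + 4)/(v + 1**2) = (4 + v)/(v + 1) = (4 + v)/(1 + v))
(((0 + 60)/(43 - 48))*z(21) + 36534)*(-46832 + 10754) = (((0 + 60)/(43 - 48))*((4 + 21)/(1 + 21)) + 36534)*(-46832 + 10754) = ((60/(-5))*(25/22) + 36534)*(-36078) = ((60*(-1/5))*((1/22)*25) + 36534)*(-36078) = (-12*25/22 + 36534)*(-36078) = (-150/11 + 36534)*(-36078) = (401724/11)*(-36078) = -14493398472/11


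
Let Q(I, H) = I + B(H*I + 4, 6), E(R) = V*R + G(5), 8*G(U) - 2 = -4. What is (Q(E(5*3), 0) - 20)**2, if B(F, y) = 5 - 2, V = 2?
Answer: 2601/16 ≈ 162.56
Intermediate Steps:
G(U) = -1/4 (G(U) = 1/4 + (1/8)*(-4) = 1/4 - 1/2 = -1/4)
E(R) = -1/4 + 2*R (E(R) = 2*R - 1/4 = -1/4 + 2*R)
B(F, y) = 3
Q(I, H) = 3 + I (Q(I, H) = I + 3 = 3 + I)
(Q(E(5*3), 0) - 20)**2 = ((3 + (-1/4 + 2*(5*3))) - 20)**2 = ((3 + (-1/4 + 2*15)) - 20)**2 = ((3 + (-1/4 + 30)) - 20)**2 = ((3 + 119/4) - 20)**2 = (131/4 - 20)**2 = (51/4)**2 = 2601/16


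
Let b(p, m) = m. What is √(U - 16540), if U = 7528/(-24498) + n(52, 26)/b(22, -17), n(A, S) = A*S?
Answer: 2*I*√20018123469118/69411 ≈ 128.92*I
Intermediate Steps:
U = -16624636/208233 (U = 7528/(-24498) + (52*26)/(-17) = 7528*(-1/24498) + 1352*(-1/17) = -3764/12249 - 1352/17 = -16624636/208233 ≈ -79.837)
√(U - 16540) = √(-16624636/208233 - 16540) = √(-3460798456/208233) = 2*I*√20018123469118/69411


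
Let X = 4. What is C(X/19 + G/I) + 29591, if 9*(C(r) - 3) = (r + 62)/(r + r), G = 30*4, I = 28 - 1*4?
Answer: 52737785/1782 ≈ 29595.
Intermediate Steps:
I = 24 (I = 28 - 4 = 24)
G = 120
C(r) = 3 + (62 + r)/(18*r) (C(r) = 3 + ((r + 62)/(r + r))/9 = 3 + ((62 + r)/((2*r)))/9 = 3 + ((62 + r)*(1/(2*r)))/9 = 3 + ((62 + r)/(2*r))/9 = 3 + (62 + r)/(18*r))
C(X/19 + G/I) + 29591 = (62 + 55*(4/19 + 120/24))/(18*(4/19 + 120/24)) + 29591 = (62 + 55*(4*(1/19) + 120*(1/24)))/(18*(4*(1/19) + 120*(1/24))) + 29591 = (62 + 55*(4/19 + 5))/(18*(4/19 + 5)) + 29591 = (62 + 55*(99/19))/(18*(99/19)) + 29591 = (1/18)*(19/99)*(62 + 5445/19) + 29591 = (1/18)*(19/99)*(6623/19) + 29591 = 6623/1782 + 29591 = 52737785/1782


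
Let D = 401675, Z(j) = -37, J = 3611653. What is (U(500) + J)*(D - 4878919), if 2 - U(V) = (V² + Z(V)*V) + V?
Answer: -15131540070820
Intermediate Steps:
U(V) = 2 - V² + 36*V (U(V) = 2 - ((V² - 37*V) + V) = 2 - (V² - 36*V) = 2 + (-V² + 36*V) = 2 - V² + 36*V)
(U(500) + J)*(D - 4878919) = ((2 - 1*500² + 36*500) + 3611653)*(401675 - 4878919) = ((2 - 1*250000 + 18000) + 3611653)*(-4477244) = ((2 - 250000 + 18000) + 3611653)*(-4477244) = (-231998 + 3611653)*(-4477244) = 3379655*(-4477244) = -15131540070820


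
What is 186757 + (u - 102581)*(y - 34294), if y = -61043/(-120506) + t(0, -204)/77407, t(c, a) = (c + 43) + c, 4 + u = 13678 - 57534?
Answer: 46846749757075146943/9328007942 ≈ 5.0222e+9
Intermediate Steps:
u = -43860 (u = -4 + (13678 - 57534) = -4 - 43856 = -43860)
t(c, a) = 43 + 2*c (t(c, a) = (43 + c) + c = 43 + 2*c)
y = 4730337259/9328007942 (y = -61043/(-120506) + (43 + 2*0)/77407 = -61043*(-1/120506) + (43 + 0)*(1/77407) = 61043/120506 + 43*(1/77407) = 61043/120506 + 43/77407 = 4730337259/9328007942 ≈ 0.50711)
186757 + (u - 102581)*(y - 34294) = 186757 + (-43860 - 102581)*(4730337259/9328007942 - 34294) = 186757 - 146441*(-319889974025689/9328007942) = 186757 + 46845007686295922849/9328007942 = 46846749757075146943/9328007942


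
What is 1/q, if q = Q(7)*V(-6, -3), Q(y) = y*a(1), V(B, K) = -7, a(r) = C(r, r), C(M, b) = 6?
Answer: -1/294 ≈ -0.0034014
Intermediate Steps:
a(r) = 6
Q(y) = 6*y (Q(y) = y*6 = 6*y)
q = -294 (q = (6*7)*(-7) = 42*(-7) = -294)
1/q = 1/(-294) = -1/294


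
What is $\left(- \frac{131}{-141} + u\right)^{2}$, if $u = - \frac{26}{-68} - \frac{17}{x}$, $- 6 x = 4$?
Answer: $\frac{4130247289}{5745609} \approx 718.85$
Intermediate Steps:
$x = - \frac{2}{3}$ ($x = \left(- \frac{1}{6}\right) 4 = - \frac{2}{3} \approx -0.66667$)
$u = \frac{440}{17}$ ($u = - \frac{26}{-68} - \frac{17}{- \frac{2}{3}} = \left(-26\right) \left(- \frac{1}{68}\right) - - \frac{51}{2} = \frac{13}{34} + \frac{51}{2} = \frac{440}{17} \approx 25.882$)
$\left(- \frac{131}{-141} + u\right)^{2} = \left(- \frac{131}{-141} + \frac{440}{17}\right)^{2} = \left(\left(-131\right) \left(- \frac{1}{141}\right) + \frac{440}{17}\right)^{2} = \left(\frac{131}{141} + \frac{440}{17}\right)^{2} = \left(\frac{64267}{2397}\right)^{2} = \frac{4130247289}{5745609}$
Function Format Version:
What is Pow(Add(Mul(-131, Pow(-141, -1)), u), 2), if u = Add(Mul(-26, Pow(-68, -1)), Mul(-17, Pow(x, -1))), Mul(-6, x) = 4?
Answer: Rational(4130247289, 5745609) ≈ 718.85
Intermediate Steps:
x = Rational(-2, 3) (x = Mul(Rational(-1, 6), 4) = Rational(-2, 3) ≈ -0.66667)
u = Rational(440, 17) (u = Add(Mul(-26, Pow(-68, -1)), Mul(-17, Pow(Rational(-2, 3), -1))) = Add(Mul(-26, Rational(-1, 68)), Mul(-17, Rational(-3, 2))) = Add(Rational(13, 34), Rational(51, 2)) = Rational(440, 17) ≈ 25.882)
Pow(Add(Mul(-131, Pow(-141, -1)), u), 2) = Pow(Add(Mul(-131, Pow(-141, -1)), Rational(440, 17)), 2) = Pow(Add(Mul(-131, Rational(-1, 141)), Rational(440, 17)), 2) = Pow(Add(Rational(131, 141), Rational(440, 17)), 2) = Pow(Rational(64267, 2397), 2) = Rational(4130247289, 5745609)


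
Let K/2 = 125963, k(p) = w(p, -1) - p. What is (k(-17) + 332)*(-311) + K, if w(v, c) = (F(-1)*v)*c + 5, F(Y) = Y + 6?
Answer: 115397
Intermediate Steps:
F(Y) = 6 + Y
w(v, c) = 5 + 5*c*v (w(v, c) = ((6 - 1)*v)*c + 5 = (5*v)*c + 5 = 5*c*v + 5 = 5 + 5*c*v)
k(p) = 5 - 6*p (k(p) = (5 + 5*(-1)*p) - p = (5 - 5*p) - p = 5 - 6*p)
K = 251926 (K = 2*125963 = 251926)
(k(-17) + 332)*(-311) + K = ((5 - 6*(-17)) + 332)*(-311) + 251926 = ((5 + 102) + 332)*(-311) + 251926 = (107 + 332)*(-311) + 251926 = 439*(-311) + 251926 = -136529 + 251926 = 115397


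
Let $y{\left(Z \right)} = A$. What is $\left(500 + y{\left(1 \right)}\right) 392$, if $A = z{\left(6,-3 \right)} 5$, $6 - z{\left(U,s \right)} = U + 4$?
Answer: $188160$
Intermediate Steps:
$z{\left(U,s \right)} = 2 - U$ ($z{\left(U,s \right)} = 6 - \left(U + 4\right) = 6 - \left(4 + U\right) = 2 - U$)
$A = -20$ ($A = \left(2 - 6\right) 5 = \left(-4\right) 5 = -20$)
$y{\left(Z \right)} = -20$
$\left(500 + y{\left(1 \right)}\right) 392 = \left(500 - 20\right) 392 = 480 \cdot 392 = 188160$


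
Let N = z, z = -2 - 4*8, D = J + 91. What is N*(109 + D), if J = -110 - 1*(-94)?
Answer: -6256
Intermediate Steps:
J = -16 (J = -110 + 94 = -16)
D = 75 (D = -16 + 91 = 75)
z = -34 (z = -2 - 32 = -34)
N = -34
N*(109 + D) = -34*(109 + 75) = -34*184 = -6256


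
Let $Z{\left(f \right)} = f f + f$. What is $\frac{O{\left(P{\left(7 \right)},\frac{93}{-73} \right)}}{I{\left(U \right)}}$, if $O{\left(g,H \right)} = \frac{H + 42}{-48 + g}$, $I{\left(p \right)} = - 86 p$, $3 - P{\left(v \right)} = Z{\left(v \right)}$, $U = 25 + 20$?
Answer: $\frac{991}{9511170} \approx 0.00010419$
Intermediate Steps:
$U = 45$
$Z{\left(f \right)} = f + f^{2}$ ($Z{\left(f \right)} = f^{2} + f = f + f^{2}$)
$P{\left(v \right)} = 3 - v \left(1 + v\right)$
$O{\left(g,H \right)} = \frac{42 + H}{-48 + g}$
$\frac{O{\left(P{\left(7 \right)},\frac{93}{-73} \right)}}{I{\left(U \right)}} = \frac{\frac{1}{-48 + \left(3 - 7 \left(1 + 7\right)\right)} \left(42 + \frac{93}{-73}\right)}{\left(-86\right) 45} = \frac{\frac{1}{-48 + \left(3 - 7 \cdot 8\right)} \left(42 + 93 \left(- \frac{1}{73}\right)\right)}{-3870} = \frac{42 - \frac{93}{73}}{-48 + \left(3 - 56\right)} \left(- \frac{1}{3870}\right) = \frac{1}{-48 - 53} \cdot \frac{2973}{73} \left(- \frac{1}{3870}\right) = \frac{1}{-101} \cdot \frac{2973}{73} \left(- \frac{1}{3870}\right) = \left(- \frac{1}{101}\right) \frac{2973}{73} \left(- \frac{1}{3870}\right) = \left(- \frac{2973}{7373}\right) \left(- \frac{1}{3870}\right) = \frac{991}{9511170}$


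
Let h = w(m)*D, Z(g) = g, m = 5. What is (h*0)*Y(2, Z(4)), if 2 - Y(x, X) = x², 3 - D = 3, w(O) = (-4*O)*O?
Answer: 0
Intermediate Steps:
w(O) = -4*O²
D = 0 (D = 3 - 1*3 = 3 - 3 = 0)
h = 0 (h = -4*5²*0 = -4*25*0 = -100*0 = 0)
Y(x, X) = 2 - x²
(h*0)*Y(2, Z(4)) = (0*0)*(2 - 1*2²) = 0*(2 - 1*4) = 0*(2 - 4) = 0*(-2) = 0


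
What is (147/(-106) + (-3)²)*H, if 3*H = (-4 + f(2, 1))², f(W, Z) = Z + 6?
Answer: 2421/106 ≈ 22.840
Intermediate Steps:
f(W, Z) = 6 + Z
H = 3 (H = (-4 + (6 + 1))²/3 = (-4 + 7)²/3 = (⅓)*3² = (⅓)*9 = 3)
(147/(-106) + (-3)²)*H = (147/(-106) + (-3)²)*3 = (147*(-1/106) + 9)*3 = (-147/106 + 9)*3 = (807/106)*3 = 2421/106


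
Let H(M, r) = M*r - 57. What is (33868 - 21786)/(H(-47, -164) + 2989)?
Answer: 863/760 ≈ 1.1355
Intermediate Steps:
H(M, r) = -57 + M*r
(33868 - 21786)/(H(-47, -164) + 2989) = (33868 - 21786)/((-57 - 47*(-164)) + 2989) = 12082/((-57 + 7708) + 2989) = 12082/(7651 + 2989) = 12082/10640 = 12082*(1/10640) = 863/760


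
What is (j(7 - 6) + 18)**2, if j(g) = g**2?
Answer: 361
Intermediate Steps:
(j(7 - 6) + 18)**2 = ((7 - 6)**2 + 18)**2 = (1**2 + 18)**2 = (1 + 18)**2 = 19**2 = 361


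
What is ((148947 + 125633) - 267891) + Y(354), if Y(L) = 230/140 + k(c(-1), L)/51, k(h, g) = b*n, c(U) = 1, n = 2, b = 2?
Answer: 4777175/714 ≈ 6690.7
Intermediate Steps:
k(h, g) = 4 (k(h, g) = 2*2 = 4)
Y(L) = 1229/714 (Y(L) = 230/140 + 4/51 = 230*(1/140) + 4*(1/51) = 23/14 + 4/51 = 1229/714)
((148947 + 125633) - 267891) + Y(354) = ((148947 + 125633) - 267891) + 1229/714 = (274580 - 267891) + 1229/714 = 6689 + 1229/714 = 4777175/714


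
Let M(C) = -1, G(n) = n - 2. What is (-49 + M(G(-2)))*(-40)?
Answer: 2000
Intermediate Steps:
G(n) = -2 + n
(-49 + M(G(-2)))*(-40) = (-49 - 1)*(-40) = -50*(-40) = 2000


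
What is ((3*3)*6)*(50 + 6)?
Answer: 3024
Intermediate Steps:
((3*3)*6)*(50 + 6) = (9*6)*56 = 54*56 = 3024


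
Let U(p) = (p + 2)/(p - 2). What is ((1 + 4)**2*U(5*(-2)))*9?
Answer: 150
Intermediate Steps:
U(p) = (2 + p)/(-2 + p)
((1 + 4)**2*U(5*(-2)))*9 = ((1 + 4)**2*((2 + 5*(-2))/(-2 + 5*(-2))))*9 = (5**2*((2 - 10)/(-2 - 10)))*9 = (25*(-8/(-12)))*9 = (25*(-1/12*(-8)))*9 = (25*(2/3))*9 = (50/3)*9 = 150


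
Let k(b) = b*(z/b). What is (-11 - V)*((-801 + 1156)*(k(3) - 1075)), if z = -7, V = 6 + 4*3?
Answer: 11139190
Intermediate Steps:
V = 18 (V = 6 + 12 = 18)
k(b) = -7 (k(b) = b*(-7/b) = -7)
(-11 - V)*((-801 + 1156)*(k(3) - 1075)) = (-11 - 1*18)*((-801 + 1156)*(-7 - 1075)) = (-11 - 18)*(355*(-1082)) = -29*(-384110) = 11139190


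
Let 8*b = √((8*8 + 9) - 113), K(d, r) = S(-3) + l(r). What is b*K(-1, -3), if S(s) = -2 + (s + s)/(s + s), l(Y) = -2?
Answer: -3*I*√10/4 ≈ -2.3717*I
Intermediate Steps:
S(s) = -1 (S(s) = -2 + (2*s)/((2*s)) = -2 + (2*s)*(1/(2*s)) = -2 + 1 = -1)
K(d, r) = -3 (K(d, r) = -1 - 2 = -3)
b = I*√10/4 (b = √((8*8 + 9) - 113)/8 = √((64 + 9) - 113)/8 = √(73 - 113)/8 = √(-40)/8 = (2*I*√10)/8 = I*√10/4 ≈ 0.79057*I)
b*K(-1, -3) = (I*√10/4)*(-3) = -3*I*√10/4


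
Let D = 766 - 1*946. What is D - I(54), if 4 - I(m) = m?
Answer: -130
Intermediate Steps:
D = -180 (D = 766 - 946 = -180)
I(m) = 4 - m
D - I(54) = -180 - (4 - 1*54) = -180 - (4 - 54) = -180 - 1*(-50) = -180 + 50 = -130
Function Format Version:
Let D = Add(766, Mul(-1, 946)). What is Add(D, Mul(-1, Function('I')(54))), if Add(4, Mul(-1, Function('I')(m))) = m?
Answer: -130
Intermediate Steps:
D = -180 (D = Add(766, -946) = -180)
Function('I')(m) = Add(4, Mul(-1, m))
Add(D, Mul(-1, Function('I')(54))) = Add(-180, Mul(-1, Add(4, Mul(-1, 54)))) = Add(-180, Mul(-1, Add(4, -54))) = Add(-180, Mul(-1, -50)) = Add(-180, 50) = -130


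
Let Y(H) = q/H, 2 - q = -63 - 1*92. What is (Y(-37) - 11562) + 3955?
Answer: -281616/37 ≈ -7611.2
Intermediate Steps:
q = 157 (q = 2 - (-63 - 1*92) = 2 - (-63 - 92) = 2 - 1*(-155) = 2 + 155 = 157)
Y(H) = 157/H
(Y(-37) - 11562) + 3955 = (157/(-37) - 11562) + 3955 = (157*(-1/37) - 11562) + 3955 = (-157/37 - 11562) + 3955 = -427951/37 + 3955 = -281616/37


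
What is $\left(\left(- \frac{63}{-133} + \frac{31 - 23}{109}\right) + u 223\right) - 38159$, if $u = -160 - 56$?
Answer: $- \frac{178782084}{2071} \approx -86327.0$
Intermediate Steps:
$u = -216$
$\left(\left(- \frac{63}{-133} + \frac{31 - 23}{109}\right) + u 223\right) - 38159 = \left(\left(- \frac{63}{-133} + \frac{31 - 23}{109}\right) - 48168\right) - 38159 = \left(\left(\left(-63\right) \left(- \frac{1}{133}\right) + \left(31 - 23\right) \frac{1}{109}\right) - 48168\right) - 38159 = \left(\left(\frac{9}{19} + 8 \cdot \frac{1}{109}\right) - 48168\right) - 38159 = \left(\left(\frac{9}{19} + \frac{8}{109}\right) - 48168\right) - 38159 = \left(\frac{1133}{2071} - 48168\right) - 38159 = - \frac{99754795}{2071} - 38159 = - \frac{178782084}{2071}$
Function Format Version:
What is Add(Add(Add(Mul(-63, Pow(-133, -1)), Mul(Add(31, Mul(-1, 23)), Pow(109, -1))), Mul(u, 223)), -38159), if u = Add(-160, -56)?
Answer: Rational(-178782084, 2071) ≈ -86327.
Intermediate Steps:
u = -216
Add(Add(Add(Mul(-63, Pow(-133, -1)), Mul(Add(31, Mul(-1, 23)), Pow(109, -1))), Mul(u, 223)), -38159) = Add(Add(Add(Mul(-63, Pow(-133, -1)), Mul(Add(31, Mul(-1, 23)), Pow(109, -1))), Mul(-216, 223)), -38159) = Add(Add(Add(Mul(-63, Rational(-1, 133)), Mul(Add(31, -23), Rational(1, 109))), -48168), -38159) = Add(Add(Add(Rational(9, 19), Mul(8, Rational(1, 109))), -48168), -38159) = Add(Add(Add(Rational(9, 19), Rational(8, 109)), -48168), -38159) = Add(Add(Rational(1133, 2071), -48168), -38159) = Add(Rational(-99754795, 2071), -38159) = Rational(-178782084, 2071)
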